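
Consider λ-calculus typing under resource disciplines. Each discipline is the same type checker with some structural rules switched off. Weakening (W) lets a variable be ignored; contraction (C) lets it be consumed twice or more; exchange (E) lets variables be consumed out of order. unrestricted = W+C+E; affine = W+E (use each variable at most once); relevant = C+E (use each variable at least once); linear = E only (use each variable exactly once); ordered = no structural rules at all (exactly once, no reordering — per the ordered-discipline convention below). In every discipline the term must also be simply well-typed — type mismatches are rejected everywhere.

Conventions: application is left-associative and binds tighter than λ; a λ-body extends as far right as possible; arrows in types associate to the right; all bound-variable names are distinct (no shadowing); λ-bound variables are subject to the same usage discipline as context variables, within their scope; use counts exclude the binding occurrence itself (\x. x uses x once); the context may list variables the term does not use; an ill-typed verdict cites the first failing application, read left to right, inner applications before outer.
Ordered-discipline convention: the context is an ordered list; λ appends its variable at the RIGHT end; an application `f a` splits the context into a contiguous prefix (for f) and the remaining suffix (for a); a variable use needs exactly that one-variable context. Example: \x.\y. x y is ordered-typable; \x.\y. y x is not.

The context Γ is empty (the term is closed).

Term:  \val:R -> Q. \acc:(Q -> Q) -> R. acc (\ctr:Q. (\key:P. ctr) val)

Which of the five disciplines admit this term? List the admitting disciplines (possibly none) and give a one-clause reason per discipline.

admitted in: none
variable uses: val (bound) ×1; acc (bound) ×1; ctr (bound) ×1; key (bound) ×0
use order (left to right): acc, ctr, val
typing: ill-typed: an argument R -> Q mismatches the expected P
ordered ✗ (fails simple typing)
linear ✗ (a type mismatch blocks all five)
affine ✗ (the type mismatch rejects it)
relevant ✗ (not simply typable)
unrestricted ✗ (fails simple typing)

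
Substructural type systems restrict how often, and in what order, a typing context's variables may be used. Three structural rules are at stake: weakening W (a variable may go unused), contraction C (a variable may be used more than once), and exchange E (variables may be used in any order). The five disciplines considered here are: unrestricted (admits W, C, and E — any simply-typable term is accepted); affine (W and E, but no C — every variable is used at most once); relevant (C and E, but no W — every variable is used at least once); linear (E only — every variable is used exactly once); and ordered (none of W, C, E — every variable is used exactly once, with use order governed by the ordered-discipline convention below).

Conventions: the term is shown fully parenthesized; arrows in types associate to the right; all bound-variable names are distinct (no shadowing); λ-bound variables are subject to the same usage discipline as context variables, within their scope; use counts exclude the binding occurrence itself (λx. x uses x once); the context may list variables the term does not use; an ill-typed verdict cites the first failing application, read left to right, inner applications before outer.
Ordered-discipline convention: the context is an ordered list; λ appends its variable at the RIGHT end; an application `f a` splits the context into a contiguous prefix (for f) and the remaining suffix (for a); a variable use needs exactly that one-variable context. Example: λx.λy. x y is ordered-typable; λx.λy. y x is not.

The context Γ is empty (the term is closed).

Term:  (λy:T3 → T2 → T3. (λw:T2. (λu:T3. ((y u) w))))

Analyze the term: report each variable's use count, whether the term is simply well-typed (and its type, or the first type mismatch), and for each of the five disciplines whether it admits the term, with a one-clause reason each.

use counts: y [bound]=1, w [bound]=1, u [bound]=1
uses in reading order: y, u, w
typing: the term checks, with type (T3 → T2 → T3) → T2 → T3 → T3
ordered ✗ (no ordered split (uses run y, u, w))
linear ✓ (exactly-once usage across y, w, u)
affine ✓ (y, w, u: no repeats, contraction unneeded)
relevant ✓ (every one of y, w, u appears)
unrestricted ✓ (typability at (T3 → T2 → T3) → T2 → T3 → T3 is all that's needed)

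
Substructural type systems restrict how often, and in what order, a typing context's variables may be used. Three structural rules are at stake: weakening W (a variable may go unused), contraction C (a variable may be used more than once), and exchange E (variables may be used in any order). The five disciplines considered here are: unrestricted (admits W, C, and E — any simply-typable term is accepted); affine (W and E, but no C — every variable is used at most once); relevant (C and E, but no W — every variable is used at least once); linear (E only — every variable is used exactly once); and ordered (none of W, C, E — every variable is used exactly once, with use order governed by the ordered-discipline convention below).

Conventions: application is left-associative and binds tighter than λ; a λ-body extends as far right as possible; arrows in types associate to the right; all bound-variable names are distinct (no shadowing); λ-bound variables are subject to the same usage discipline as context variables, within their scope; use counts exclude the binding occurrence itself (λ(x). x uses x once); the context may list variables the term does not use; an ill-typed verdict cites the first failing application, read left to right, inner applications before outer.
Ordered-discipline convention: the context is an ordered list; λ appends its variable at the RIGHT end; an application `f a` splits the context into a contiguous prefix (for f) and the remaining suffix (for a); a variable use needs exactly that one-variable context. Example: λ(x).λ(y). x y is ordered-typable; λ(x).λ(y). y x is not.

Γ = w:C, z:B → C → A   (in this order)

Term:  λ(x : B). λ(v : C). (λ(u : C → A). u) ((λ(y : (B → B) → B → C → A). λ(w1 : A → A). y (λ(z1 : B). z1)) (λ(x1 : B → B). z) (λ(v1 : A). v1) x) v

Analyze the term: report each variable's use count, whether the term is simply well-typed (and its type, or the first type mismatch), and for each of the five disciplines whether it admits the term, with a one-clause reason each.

counts: w ×0, z ×1, x [bound] ×1, v [bound] ×1, u [bound] ×1, y [bound] ×1, w1 [bound] ×0, z1 [bound] ×1, x1 [bound] ×0, v1 [bound] ×1
uses in reading order: u, y, z1, z, v1, x, v
typing: well-typed — term : B → C → A
ordered: ✗ — unused: w, w1, x1 — weakening required
linear: ✗ — unused: w, w1, x1 — weakening required
affine: ✓ — none of w, z, x, v, u, y, w1, z1, x1, v1 used more than once
relevant: ✗ — unused: w, w1, x1 — weakening required
unrestricted: ✓ — typability at B → C → A is all that's needed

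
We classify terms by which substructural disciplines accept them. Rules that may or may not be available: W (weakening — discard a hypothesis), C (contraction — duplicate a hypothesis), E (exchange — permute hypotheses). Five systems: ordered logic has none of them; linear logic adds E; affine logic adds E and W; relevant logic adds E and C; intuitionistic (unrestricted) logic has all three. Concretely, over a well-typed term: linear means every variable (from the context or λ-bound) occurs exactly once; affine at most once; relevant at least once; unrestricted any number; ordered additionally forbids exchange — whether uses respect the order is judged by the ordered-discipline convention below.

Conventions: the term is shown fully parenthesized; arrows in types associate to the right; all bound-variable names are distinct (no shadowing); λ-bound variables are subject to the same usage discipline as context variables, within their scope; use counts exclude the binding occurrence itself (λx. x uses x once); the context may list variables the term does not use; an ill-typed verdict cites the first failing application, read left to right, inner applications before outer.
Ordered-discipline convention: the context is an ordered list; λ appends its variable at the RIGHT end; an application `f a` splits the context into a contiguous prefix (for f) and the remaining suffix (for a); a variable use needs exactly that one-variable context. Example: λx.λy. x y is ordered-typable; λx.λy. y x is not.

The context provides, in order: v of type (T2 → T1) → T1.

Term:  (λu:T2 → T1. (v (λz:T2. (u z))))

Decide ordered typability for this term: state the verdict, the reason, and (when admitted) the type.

yes — one use each (v, u, z); ordered split holds; term : (T2 → T1) → T1
usage: v: 1×; u [bound]: 1×; z [bound]: 1×
left-to-right use order: v, u, z
typing: the term checks, with type (T2 → T1) → T1
summary: ordered ✓ | linear ✓ | affine ✓ | relevant ✓ | unrestricted ✓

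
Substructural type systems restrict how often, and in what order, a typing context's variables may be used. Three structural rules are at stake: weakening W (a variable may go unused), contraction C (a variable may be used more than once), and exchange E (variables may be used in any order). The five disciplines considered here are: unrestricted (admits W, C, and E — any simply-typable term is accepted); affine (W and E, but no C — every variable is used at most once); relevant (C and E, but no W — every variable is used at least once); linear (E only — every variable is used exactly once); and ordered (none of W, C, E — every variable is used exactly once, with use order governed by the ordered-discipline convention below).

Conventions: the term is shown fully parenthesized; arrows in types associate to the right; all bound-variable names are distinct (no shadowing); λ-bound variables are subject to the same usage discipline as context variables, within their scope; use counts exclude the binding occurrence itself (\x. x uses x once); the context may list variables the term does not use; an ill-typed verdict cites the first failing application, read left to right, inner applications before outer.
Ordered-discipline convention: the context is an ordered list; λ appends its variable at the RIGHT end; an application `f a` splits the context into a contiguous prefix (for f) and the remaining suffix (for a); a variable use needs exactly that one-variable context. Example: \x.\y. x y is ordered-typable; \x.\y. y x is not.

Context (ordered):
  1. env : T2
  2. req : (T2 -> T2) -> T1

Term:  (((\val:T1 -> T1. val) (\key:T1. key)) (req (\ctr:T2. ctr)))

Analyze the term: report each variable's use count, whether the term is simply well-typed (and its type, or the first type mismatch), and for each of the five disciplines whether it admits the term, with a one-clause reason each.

usage: env: 0; req: 1; val [bound]: 1; key [bound]: 1; ctr [bound]: 1
use order (left to right): val, key, req, ctr
typing: well-typed — term : T1
ordered ✗ (needs weakening: env unused)
linear ✗ (needs weakening: env unused)
affine ✓ (none of env, req, val, key, ctr used more than once)
relevant ✗ (needs weakening: env unused)
unrestricted ✓ (type-checks (T1) and nothing is barred)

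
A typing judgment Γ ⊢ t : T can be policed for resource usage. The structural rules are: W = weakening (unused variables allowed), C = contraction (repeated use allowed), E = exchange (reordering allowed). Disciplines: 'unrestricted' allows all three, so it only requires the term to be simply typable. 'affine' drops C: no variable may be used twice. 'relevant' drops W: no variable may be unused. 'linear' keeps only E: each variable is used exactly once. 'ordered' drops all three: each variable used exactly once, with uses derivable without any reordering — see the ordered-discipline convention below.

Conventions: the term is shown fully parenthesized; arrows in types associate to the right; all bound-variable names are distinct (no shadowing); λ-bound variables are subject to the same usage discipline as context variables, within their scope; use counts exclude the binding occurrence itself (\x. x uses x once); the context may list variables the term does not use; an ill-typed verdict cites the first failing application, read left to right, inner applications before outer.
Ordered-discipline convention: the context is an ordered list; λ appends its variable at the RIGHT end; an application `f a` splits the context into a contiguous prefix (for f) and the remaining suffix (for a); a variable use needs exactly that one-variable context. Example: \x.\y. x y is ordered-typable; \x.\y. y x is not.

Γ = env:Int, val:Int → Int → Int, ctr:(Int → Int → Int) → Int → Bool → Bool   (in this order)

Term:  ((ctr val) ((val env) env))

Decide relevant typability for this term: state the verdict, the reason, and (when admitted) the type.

yes — at least one use each (env, val, ctr); term : Bool → Bool
usage: env: 2×, val: 2×, ctr: 1×
use order (left to right): ctr, val, val, env, env
typing: ✓ — Bool → Bool
per-discipline verdicts: ordered ✗, linear ✗, affine ✗, relevant ✓, unrestricted ✓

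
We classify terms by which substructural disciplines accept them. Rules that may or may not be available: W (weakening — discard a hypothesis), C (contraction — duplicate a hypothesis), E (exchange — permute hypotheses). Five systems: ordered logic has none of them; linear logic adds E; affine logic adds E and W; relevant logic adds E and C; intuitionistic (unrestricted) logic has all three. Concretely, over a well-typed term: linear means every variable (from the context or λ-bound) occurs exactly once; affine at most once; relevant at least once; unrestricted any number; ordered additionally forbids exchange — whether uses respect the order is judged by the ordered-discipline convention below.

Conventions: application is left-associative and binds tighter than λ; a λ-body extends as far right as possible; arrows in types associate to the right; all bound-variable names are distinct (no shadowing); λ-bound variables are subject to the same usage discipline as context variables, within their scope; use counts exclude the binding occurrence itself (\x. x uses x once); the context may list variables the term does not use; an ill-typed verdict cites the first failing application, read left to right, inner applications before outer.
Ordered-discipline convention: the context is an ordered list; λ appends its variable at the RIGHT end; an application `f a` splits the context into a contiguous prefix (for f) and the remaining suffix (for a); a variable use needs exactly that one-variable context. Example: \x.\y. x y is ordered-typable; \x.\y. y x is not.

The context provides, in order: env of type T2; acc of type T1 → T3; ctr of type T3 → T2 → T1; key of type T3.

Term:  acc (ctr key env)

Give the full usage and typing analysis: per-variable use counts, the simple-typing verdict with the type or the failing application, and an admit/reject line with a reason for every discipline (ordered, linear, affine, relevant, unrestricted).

counts: env: 1×, acc: 1×, ctr: 1×, key: 1×
order of uses: acc, ctr, key, env
typing: the term checks, with type T3
ordered: ✗ — needs exchange: uses follow acc, ctr, key, env
linear: ✓ — single use per variable (env, acc, ctr, key)
affine: ✓ — env, acc, ctr, key: no repeats, contraction unneeded
relevant: ✓ — none of env, acc, ctr, key goes unused
unrestricted: ✓ — typability at T3 is all that's needed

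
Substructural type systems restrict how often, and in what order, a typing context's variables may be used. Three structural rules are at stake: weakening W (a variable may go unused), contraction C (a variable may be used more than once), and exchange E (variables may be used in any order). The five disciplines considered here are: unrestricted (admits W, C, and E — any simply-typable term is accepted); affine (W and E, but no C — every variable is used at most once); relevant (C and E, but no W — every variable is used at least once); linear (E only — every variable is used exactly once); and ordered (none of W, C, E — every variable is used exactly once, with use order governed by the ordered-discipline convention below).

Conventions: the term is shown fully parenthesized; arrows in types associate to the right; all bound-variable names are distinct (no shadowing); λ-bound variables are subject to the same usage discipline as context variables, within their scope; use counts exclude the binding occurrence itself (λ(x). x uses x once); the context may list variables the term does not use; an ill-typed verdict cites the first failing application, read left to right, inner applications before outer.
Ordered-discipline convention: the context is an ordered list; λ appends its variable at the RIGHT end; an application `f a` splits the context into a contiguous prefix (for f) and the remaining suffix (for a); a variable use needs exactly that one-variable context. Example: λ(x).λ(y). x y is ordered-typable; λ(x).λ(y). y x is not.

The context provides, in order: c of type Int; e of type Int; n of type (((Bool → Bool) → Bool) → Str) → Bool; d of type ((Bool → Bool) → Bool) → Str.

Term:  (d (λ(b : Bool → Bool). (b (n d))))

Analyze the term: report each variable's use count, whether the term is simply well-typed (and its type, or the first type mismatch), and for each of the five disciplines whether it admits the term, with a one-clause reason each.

use counts: c: 0×; e: 0×; n: 1×; d: 2×; b (λ-bound): 1×
left-to-right use order: d, b, n, d
typing: well-typed at Str
ordered: ✗, needs contraction — d ×2; needs weakening: c, e unused
linear: ✗, needs contraction — d ×2; needs weakening: c, e unused
affine: ✗, needs contraction — d ×2
relevant: ✗, needs weakening: c, e unused
unrestricted: ✓, well-typed at Str; no restrictions here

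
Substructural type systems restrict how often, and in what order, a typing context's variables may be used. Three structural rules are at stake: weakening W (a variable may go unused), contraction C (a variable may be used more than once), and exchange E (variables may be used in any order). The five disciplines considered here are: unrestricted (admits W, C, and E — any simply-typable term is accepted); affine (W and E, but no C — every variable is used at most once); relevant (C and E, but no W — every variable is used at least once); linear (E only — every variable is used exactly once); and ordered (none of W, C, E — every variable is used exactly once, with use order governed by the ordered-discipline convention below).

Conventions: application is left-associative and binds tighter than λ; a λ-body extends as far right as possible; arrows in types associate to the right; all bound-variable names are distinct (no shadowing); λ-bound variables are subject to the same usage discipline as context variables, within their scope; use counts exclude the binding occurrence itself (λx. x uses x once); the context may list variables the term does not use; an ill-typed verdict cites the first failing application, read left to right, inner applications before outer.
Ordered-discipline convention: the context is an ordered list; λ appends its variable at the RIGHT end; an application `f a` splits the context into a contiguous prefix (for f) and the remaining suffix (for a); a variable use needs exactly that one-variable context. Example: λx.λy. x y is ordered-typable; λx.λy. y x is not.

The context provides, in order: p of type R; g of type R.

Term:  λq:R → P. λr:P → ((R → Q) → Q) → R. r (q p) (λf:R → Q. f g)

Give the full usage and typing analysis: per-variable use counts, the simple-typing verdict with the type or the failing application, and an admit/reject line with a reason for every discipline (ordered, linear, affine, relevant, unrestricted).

usage: p: 1×; g: 1×; q [bound]: 1×; r [bound]: 1×; f [bound]: 1×
left-to-right use order: r, q, p, f, g
typing: well-typed — term : (R → P) → (P → ((R → Q) → Q) → R) → R
ordered ✗ (no ordered split (uses run r, q, p, f, g))
linear ✓ (p, g, q, r, f: one use apiece)
affine ✓ (p, g, q, r, f: no repeats, contraction unneeded)
relevant ✓ (p, g, q, r, f: all used, weakening unneeded)
unrestricted ✓ (typability at (R → P) → (P → ((R → Q) → Q) → R) → R is all that's needed)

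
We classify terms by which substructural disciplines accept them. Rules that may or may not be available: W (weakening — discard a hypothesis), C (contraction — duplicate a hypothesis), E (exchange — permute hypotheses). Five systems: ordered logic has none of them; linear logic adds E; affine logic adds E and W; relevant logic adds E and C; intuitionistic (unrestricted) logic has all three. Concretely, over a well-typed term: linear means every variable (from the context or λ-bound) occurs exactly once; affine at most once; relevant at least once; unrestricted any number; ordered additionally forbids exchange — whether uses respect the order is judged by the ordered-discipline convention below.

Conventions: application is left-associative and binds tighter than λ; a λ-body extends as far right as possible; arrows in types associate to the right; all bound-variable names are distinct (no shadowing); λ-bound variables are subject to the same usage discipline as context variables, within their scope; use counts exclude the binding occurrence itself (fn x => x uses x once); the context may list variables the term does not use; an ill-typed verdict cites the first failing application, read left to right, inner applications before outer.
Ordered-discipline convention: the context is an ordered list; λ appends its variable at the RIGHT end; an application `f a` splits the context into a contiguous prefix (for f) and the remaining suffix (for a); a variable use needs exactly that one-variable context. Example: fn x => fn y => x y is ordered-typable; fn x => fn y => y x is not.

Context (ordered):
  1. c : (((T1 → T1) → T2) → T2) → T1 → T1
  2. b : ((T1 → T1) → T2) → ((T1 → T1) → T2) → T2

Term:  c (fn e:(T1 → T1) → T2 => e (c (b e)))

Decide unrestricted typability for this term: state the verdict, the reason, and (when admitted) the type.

yes — typability at T1 → T1 is all that's needed; term : T1 → T1
usage: c: 2×, b: 1×, e (λ-bound): 2×
uses in reading order: c, e, c, b, e
typing: ✓ — T1 → T1
across the five disciplines: ordered ✗; linear ✗; affine ✗; relevant ✓; unrestricted ✓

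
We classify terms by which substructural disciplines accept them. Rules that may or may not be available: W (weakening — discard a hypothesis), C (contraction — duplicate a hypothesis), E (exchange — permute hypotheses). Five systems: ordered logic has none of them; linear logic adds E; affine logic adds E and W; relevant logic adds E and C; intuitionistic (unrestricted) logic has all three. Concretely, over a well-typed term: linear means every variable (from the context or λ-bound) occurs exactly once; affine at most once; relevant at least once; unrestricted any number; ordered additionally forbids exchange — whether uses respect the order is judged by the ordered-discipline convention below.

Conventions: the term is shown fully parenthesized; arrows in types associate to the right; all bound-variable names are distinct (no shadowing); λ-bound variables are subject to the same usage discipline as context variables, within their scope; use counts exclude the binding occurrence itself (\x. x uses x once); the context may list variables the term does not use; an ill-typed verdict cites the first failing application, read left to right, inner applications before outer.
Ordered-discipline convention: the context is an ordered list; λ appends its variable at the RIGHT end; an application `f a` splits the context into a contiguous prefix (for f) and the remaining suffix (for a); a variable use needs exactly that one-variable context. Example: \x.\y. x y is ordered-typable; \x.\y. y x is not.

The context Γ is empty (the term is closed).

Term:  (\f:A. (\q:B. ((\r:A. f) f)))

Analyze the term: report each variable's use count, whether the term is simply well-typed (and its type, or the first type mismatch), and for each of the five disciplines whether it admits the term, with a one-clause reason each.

variable uses: f (bound): 2×, q (bound): 0×, r (bound): 0×
order of uses: f, f
typing: the term checks, with type A -> B -> A
ordered: ✗, uses contraction: f ×2; needs weakening: q, r unused
linear: ✗, uses contraction: f ×2; needs weakening: q, r unused
affine: ✗, uses contraction: f ×2
relevant: ✗, needs weakening: q, r unused
unrestricted: ✓, type-checks (A -> B -> A) and nothing is barred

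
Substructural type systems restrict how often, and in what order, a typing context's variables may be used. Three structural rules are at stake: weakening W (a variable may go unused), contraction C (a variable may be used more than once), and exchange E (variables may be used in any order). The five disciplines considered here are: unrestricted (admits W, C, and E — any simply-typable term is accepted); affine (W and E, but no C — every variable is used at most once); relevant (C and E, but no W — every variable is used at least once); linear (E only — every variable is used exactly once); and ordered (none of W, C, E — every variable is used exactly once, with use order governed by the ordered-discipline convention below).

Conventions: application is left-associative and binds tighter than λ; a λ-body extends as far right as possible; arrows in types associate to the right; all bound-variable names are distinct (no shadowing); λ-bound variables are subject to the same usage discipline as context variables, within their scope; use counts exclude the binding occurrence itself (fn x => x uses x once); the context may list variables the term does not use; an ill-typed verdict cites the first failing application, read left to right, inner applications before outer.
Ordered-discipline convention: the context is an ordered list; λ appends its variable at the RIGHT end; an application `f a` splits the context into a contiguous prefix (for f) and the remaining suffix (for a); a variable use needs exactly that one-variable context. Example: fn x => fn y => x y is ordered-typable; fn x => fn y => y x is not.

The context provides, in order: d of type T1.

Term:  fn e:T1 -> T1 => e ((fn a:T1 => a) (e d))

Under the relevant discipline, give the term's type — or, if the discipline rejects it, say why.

term : (T1 -> T1) -> T1
use counts: d=1; e (bound)=2; a (bound)=1
left-to-right use order: e, a, e, d
typing: well-typed at (T1 -> T1) -> T1
all disciplines: ordered ✗, linear ✗, affine ✗, relevant ✓, unrestricted ✓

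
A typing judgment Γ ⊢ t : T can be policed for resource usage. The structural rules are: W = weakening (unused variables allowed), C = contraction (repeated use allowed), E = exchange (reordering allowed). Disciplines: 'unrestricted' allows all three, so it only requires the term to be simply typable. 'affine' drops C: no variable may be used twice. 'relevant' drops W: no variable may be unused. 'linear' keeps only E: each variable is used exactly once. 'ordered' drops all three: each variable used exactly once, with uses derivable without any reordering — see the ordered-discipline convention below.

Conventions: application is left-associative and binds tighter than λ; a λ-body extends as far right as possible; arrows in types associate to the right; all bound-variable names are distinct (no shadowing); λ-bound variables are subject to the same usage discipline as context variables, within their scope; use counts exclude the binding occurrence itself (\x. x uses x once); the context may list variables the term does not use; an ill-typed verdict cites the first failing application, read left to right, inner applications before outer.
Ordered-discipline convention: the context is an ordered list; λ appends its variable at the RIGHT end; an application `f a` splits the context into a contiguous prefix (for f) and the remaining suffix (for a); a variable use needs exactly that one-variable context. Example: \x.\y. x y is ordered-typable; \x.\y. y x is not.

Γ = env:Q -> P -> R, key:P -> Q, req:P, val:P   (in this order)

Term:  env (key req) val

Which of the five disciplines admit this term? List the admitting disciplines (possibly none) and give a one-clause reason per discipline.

accepted by: ordered, linear, affine, relevant, unrestricted
use counts: env=1, key=1, req=1, val=1
use order (left to right): env, key, req, val
typing: well-typed — term : R
ordered: ✓ — env, key, req, val once each; derivable with no W/C/E
linear: ✓ — exactly-once usage across env, key, req, val
affine: ✓ — none of env, key, req, val used more than once
relevant: ✓ — env, key, req, val: all used, weakening unneeded
unrestricted: ✓ — typability at R is all that's needed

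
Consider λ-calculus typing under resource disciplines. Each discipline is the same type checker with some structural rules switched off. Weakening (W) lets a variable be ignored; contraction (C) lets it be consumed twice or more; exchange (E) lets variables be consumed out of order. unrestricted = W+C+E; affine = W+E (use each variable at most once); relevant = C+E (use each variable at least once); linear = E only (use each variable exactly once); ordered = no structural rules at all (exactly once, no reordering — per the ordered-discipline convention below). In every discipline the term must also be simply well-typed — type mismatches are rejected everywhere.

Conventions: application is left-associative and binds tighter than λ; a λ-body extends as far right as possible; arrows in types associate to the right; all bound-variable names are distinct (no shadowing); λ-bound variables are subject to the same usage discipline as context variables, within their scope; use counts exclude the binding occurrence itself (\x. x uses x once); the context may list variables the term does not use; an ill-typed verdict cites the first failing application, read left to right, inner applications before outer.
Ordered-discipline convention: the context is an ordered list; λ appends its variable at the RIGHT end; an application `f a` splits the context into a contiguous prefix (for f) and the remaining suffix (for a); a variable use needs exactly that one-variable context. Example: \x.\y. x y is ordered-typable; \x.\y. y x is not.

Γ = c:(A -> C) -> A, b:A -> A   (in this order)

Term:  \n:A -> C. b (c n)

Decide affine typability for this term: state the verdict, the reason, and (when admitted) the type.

yes — no duplicate uses among c, b, n; term : (A -> C) -> A
use counts: c ×1, b ×1, n [bound] ×1
left-to-right use order: b, c, n
typing: ✓ — (A -> C) -> A
per-discipline verdicts: ordered ✗ | linear ✓ | affine ✓ | relevant ✓ | unrestricted ✓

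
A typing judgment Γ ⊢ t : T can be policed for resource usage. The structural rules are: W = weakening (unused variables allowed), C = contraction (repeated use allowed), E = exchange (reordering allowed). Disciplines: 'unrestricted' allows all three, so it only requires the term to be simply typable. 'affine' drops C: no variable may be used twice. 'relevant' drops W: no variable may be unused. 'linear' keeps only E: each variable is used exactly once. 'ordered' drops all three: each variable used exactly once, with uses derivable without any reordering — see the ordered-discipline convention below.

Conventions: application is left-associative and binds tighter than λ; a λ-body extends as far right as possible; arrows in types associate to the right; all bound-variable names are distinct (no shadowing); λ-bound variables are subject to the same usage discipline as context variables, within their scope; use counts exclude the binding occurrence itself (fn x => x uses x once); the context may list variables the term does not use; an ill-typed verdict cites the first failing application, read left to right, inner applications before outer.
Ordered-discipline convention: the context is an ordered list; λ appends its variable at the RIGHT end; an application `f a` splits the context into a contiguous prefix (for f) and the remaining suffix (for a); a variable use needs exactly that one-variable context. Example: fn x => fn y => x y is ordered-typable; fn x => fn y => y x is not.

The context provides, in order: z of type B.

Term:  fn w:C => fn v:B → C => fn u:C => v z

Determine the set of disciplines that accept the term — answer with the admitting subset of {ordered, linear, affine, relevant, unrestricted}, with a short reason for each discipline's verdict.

accepted by: affine, unrestricted
counts: z: 1×; w (bound): 0×; v (bound): 1×; u (bound): 0×
left-to-right use order: v, z
typing: the term checks, with type C → (B → C) → C → C
ordered ✗ (needs weakening: w, u unused)
linear ✗ (needs weakening: w, u unused)
affine ✓ (none of z, w, v, u used more than once)
relevant ✗ (needs weakening: w, u unused)
unrestricted ✓ (type-checks (C → (B → C) → C → C) and nothing is barred)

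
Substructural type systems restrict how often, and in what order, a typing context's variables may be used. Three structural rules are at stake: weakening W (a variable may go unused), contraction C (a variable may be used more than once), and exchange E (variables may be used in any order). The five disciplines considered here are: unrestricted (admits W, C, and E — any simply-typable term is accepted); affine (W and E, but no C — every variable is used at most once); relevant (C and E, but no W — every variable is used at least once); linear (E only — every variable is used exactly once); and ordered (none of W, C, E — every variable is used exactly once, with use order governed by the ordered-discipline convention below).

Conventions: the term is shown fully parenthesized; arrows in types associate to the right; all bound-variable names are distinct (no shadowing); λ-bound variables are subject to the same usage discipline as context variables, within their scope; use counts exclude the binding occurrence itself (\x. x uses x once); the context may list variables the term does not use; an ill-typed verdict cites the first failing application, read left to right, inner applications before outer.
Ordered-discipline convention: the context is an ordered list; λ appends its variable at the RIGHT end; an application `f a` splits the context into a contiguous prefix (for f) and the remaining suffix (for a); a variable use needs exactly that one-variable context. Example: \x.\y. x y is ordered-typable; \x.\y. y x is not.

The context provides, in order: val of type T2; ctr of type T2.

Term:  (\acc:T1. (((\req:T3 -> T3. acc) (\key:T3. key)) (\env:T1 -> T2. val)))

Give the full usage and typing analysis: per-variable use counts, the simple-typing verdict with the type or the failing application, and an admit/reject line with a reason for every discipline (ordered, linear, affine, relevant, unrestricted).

use counts: val=1, ctr=0, acc (bound)=1, req (bound)=0, key (bound)=1, env (bound)=0
uses in reading order: acc, key, val
typing: ill-typed: non-function type T1 applied to an argument
ordered: ✗, the type mismatch rejects it
linear: ✗, not simply typable
affine: ✗, fails simple typing
relevant: ✗, a type mismatch blocks all five
unrestricted: ✗, the type mismatch rejects it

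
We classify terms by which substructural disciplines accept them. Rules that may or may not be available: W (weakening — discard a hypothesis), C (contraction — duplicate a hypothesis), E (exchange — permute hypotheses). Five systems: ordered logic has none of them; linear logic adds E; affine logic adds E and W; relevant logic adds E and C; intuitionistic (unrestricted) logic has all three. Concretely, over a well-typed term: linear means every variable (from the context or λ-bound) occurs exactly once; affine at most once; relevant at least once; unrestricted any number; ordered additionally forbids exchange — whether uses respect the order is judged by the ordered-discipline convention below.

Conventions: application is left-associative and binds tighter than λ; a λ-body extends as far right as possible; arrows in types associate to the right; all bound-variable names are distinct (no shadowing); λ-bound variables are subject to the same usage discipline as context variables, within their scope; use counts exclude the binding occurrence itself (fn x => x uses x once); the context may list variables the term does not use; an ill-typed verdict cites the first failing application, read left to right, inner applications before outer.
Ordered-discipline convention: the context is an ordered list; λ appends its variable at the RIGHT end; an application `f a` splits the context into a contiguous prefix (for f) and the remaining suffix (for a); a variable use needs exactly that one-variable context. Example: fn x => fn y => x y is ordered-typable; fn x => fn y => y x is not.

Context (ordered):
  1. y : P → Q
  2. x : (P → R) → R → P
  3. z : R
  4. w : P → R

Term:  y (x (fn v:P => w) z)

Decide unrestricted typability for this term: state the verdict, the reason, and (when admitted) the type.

no — fails simple typing
variable uses: y=1; x=1; z=1; w=1; v (bound)=0
left-to-right use order: y, x, w, z
typing: ill-typed: a function awaiting P → R gets P → P → R
per-discipline verdicts: ordered ✗, linear ✗, affine ✗, relevant ✗, unrestricted ✗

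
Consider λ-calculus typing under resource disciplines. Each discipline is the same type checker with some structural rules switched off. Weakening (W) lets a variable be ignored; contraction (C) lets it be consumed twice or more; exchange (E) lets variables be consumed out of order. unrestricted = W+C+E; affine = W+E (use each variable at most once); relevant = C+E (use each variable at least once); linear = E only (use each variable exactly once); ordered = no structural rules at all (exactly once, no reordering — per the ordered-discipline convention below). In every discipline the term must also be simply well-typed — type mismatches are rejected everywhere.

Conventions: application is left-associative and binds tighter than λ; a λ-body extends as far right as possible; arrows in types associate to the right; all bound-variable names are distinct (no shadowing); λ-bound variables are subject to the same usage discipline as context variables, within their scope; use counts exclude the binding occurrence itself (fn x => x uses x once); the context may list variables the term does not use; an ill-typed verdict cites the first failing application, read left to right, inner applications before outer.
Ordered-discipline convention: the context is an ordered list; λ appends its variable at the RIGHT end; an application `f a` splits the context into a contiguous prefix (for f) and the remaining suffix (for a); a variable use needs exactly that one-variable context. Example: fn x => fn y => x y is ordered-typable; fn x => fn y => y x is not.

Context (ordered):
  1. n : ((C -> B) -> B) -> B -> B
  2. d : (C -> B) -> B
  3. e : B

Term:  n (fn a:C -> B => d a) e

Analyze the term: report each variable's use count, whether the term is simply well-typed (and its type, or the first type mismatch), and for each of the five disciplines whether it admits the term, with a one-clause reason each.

use counts: n: 1×; d: 1×; e: 1×; a (bound): 1×
use order (left to right): n, d, a, e
typing: ✓ — B
ordered: ✓, n, d, e, a once each; derivable with no W/C/E
linear: ✓, n, d, e, a: one use apiece
affine: ✓, n, d, e, a: no repeats, contraction unneeded
relevant: ✓, at least one use each (n, d, e, a)
unrestricted: ✓, type-checks (B) and nothing is barred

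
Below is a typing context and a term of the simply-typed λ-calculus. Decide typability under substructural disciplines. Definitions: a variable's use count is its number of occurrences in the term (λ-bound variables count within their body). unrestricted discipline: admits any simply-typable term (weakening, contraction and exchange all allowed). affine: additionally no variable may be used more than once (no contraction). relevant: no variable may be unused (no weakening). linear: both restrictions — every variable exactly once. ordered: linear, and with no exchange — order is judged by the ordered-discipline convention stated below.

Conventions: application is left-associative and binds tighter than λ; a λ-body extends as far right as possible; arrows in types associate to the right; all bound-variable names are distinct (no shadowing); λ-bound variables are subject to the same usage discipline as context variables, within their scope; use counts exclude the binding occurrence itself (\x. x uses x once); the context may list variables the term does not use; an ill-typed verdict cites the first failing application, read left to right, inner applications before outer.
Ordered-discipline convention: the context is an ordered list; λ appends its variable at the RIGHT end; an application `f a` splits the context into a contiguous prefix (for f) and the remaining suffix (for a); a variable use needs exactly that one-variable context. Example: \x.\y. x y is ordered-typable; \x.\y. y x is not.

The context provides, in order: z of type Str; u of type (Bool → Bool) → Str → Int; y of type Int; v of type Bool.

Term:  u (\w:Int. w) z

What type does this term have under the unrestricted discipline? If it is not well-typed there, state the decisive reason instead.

not well-typed under unrestricted — the type mismatch rejects it
counts: z ×1; u ×1; y ×0; v ×0; w [bound] ×1
uses in reading order: u, w, z
typing: ill-typed: an argument Int → Int mismatches the expected Bool → Bool
per-discipline verdicts: ordered ✗ | linear ✗ | affine ✗ | relevant ✗ | unrestricted ✗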